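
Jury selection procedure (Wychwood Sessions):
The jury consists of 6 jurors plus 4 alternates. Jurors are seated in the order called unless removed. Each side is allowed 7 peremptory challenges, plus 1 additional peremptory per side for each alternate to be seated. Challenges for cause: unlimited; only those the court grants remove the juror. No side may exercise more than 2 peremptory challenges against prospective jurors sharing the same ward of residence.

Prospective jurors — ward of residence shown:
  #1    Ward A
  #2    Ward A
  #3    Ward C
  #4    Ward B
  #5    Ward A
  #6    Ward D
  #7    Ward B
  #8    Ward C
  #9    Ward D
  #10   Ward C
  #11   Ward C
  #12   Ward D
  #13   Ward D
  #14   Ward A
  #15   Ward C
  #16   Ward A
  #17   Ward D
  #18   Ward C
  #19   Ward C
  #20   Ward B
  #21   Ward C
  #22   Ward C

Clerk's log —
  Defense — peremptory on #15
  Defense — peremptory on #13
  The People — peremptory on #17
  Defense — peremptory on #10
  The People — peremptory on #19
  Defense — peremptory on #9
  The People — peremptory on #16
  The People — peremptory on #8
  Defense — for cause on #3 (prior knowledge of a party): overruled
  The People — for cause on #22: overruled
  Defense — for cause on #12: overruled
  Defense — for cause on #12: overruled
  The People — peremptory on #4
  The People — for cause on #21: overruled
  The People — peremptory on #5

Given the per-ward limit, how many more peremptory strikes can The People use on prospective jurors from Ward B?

The People peremptories so far: #17, #19, #16, #8, #4, #5 — 6 of 11 used, 5 left overall.
Against Ward B: #4 — 1 used; per-ward cap 2 leaves 1.
Binding limit: min(5, 1) = 1.

1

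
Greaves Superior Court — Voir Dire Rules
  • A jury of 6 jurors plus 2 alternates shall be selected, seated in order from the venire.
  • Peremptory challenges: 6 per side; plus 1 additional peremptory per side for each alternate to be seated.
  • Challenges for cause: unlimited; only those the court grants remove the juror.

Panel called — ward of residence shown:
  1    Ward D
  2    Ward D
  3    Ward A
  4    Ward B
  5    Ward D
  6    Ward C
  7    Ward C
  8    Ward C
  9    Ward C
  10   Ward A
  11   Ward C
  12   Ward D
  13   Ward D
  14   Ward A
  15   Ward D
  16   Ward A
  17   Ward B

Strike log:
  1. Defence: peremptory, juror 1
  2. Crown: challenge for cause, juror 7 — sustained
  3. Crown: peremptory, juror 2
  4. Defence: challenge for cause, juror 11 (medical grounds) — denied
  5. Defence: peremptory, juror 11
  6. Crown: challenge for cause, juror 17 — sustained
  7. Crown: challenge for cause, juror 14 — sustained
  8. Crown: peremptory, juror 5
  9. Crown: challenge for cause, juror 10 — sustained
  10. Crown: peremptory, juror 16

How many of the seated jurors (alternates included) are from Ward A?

Removed: #1, #2, #5, #7, #10, #11, #14, #16, #17.
Seated (8 incl. alternates): #3, #4, #6, #8, #9, #12, #13, #15.
Of those, in Ward A: #3 → 1.

1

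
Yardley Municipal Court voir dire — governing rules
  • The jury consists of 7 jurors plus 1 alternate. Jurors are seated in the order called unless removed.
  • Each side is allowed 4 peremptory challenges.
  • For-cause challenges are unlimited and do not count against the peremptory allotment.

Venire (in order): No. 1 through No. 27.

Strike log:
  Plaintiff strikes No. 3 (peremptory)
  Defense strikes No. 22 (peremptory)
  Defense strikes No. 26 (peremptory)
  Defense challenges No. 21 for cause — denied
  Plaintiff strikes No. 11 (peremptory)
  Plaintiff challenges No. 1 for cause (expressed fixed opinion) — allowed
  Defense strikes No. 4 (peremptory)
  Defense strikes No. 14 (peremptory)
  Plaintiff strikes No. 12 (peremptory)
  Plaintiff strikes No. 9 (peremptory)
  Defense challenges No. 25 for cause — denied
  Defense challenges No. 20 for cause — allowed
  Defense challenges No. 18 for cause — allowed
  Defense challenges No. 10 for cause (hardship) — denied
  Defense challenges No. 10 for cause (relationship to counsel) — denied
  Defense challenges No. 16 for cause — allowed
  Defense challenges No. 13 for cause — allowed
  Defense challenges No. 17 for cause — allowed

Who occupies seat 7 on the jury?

Removed: #1, #3, #4, #9, #11, #12, #13, #14, #16, #17, #18, #20, #22, #26. (#10, #21, #25 stay — for-cause denied.)
Filling seats in venire order through position 7: #2, #5, #6, #7, #8, #10, #15.
So seat 7 is #15.

15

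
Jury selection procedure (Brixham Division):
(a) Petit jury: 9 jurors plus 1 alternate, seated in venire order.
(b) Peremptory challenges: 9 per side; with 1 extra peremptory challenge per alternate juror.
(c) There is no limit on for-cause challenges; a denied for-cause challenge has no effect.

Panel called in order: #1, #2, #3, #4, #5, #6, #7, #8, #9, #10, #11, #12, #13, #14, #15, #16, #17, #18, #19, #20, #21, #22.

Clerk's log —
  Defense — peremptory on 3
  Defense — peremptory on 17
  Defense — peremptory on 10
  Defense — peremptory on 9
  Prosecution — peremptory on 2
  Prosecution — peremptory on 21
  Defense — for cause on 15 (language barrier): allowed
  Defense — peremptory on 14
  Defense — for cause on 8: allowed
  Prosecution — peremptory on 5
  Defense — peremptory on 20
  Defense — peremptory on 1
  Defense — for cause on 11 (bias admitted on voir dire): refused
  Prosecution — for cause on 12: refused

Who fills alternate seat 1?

Removed: #1, #2, #3, #5, #8, #9, #10, #14, #15, #17, #20, #21. (#11, #12 stay — for-cause denied.)
Seating in order: seats 1–9 → #4, #6, #7, #11, #12, #13, #16, #18, #19; alternates → #22.
So alternate 1 is #22.

22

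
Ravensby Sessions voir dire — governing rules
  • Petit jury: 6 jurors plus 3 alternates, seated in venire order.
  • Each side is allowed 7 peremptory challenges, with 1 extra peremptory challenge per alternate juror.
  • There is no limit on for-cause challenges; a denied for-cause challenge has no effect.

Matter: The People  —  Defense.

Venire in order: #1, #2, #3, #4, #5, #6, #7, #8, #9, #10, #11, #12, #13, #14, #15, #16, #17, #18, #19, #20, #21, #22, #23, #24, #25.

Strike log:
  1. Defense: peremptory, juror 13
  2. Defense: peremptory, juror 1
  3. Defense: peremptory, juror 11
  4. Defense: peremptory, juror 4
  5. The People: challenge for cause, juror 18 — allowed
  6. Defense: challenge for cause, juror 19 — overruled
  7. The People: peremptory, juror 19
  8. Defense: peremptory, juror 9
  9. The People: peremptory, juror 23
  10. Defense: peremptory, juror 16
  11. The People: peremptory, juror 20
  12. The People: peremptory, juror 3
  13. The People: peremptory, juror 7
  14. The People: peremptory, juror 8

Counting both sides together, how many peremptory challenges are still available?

The People allotment: 7 base + 1 × 3 alternates = 10. Defense allotment: 7 base + 1 × 3 alternates = 10.
The People peremptories used: #19, #23, #20, #3, #7, #8 — 6 (the for-cause on #18 doesn't count).
Defense peremptories used: #13, #1, #11, #4, #9, #16 — 6 (the for-cause on #19 doesn't count).
Remaining: (10 − 6) + (10 − 6) = 8.

8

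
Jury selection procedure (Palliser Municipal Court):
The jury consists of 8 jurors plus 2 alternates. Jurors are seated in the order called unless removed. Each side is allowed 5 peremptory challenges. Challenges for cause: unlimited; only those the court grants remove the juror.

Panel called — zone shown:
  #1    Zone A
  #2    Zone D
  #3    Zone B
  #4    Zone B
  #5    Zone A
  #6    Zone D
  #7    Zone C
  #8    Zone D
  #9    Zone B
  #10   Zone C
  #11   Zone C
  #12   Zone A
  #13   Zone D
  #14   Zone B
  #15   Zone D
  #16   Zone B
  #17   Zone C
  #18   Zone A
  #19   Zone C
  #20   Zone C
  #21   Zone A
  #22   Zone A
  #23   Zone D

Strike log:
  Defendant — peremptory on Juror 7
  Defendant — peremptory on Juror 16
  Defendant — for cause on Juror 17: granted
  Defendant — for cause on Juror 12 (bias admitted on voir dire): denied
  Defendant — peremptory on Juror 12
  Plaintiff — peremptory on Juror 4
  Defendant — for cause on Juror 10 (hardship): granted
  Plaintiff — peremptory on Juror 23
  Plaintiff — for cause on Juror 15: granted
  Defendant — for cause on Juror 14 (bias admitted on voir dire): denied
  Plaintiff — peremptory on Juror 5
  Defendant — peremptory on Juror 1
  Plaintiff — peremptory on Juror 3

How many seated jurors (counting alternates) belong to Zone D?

Removed: #1, #3, #4, #5, #7, #10, #12, #15, #16, #17, #23.
Seated (10 incl. alternates): #2, #6, #8, #9, #11, #13, #14, #18, #19, #20.
Of those, in Zone D: #2, #6, #8, #13 → 4.

4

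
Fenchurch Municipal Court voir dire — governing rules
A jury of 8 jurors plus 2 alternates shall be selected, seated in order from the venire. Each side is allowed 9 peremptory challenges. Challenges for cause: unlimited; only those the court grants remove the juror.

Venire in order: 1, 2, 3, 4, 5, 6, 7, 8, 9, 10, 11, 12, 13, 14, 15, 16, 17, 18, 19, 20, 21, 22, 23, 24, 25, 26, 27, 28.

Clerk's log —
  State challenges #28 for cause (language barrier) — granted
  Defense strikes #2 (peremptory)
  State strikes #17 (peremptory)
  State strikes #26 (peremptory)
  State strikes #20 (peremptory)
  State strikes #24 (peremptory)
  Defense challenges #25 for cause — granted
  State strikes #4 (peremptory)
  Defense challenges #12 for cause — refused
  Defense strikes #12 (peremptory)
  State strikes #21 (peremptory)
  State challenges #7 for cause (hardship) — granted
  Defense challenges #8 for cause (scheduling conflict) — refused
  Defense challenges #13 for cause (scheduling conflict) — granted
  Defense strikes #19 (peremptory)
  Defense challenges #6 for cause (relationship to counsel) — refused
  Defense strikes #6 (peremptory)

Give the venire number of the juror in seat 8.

Removed: #2, #4, #6, #7, #12, #13, #17, #19, #20, #21, #24, #25, #26, #28. (#8 stays — for-cause denied.)
Seating in order: seats 1–8 → #1, #3, #5, #8, #9, #10, #11, #14; alternates → #15, #16.
So seat 8 is #14.

14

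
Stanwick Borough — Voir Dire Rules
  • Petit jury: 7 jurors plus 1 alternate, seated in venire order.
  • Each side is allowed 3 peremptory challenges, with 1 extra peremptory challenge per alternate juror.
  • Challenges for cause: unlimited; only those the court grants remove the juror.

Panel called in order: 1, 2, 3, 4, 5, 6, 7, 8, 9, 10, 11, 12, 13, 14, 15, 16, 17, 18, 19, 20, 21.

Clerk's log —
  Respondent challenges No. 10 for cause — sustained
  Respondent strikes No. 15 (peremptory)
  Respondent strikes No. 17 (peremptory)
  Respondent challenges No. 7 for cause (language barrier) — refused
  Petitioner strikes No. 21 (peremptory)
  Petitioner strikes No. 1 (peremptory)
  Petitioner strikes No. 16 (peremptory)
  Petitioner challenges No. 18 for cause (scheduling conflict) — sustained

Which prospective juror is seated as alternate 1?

9

Removed: #1, #10, #15, #16, #17, #18, #21. (#7 stays — for-cause denied.)
Seating in order: seats 1–7 → #2, #3, #4, #5, #6, #7, #8; alternates → #9.
So alternate 1 is #9.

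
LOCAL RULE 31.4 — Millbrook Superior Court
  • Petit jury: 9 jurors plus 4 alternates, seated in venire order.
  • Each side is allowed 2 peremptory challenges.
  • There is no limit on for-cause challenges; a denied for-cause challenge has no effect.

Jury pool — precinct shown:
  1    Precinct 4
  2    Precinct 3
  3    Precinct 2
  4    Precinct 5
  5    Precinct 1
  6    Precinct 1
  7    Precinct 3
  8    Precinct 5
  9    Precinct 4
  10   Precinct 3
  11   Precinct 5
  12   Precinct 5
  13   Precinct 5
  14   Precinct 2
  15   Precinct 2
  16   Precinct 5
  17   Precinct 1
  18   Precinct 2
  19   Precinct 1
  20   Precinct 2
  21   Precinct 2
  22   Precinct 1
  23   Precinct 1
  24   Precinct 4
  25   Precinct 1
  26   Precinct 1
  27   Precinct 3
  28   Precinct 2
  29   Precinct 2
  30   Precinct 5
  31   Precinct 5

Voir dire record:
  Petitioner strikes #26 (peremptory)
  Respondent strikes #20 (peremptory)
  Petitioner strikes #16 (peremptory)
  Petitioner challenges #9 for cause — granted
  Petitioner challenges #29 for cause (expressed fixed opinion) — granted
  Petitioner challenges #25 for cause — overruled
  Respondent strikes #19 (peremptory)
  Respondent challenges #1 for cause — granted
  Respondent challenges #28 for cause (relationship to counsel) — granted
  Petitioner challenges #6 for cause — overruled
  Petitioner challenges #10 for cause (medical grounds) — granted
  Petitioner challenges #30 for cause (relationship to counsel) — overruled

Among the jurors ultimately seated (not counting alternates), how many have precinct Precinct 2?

1

Removed: #1, #9, #10, #16, #19, #20, #26, #28, #29.
Seated jurors 1–9: #2, #3, #4, #5, #6, #7, #8, #11, #12 (alternates #13, #14, #15, #17 not counted).
Of those, in Precinct 2: #3 → 1.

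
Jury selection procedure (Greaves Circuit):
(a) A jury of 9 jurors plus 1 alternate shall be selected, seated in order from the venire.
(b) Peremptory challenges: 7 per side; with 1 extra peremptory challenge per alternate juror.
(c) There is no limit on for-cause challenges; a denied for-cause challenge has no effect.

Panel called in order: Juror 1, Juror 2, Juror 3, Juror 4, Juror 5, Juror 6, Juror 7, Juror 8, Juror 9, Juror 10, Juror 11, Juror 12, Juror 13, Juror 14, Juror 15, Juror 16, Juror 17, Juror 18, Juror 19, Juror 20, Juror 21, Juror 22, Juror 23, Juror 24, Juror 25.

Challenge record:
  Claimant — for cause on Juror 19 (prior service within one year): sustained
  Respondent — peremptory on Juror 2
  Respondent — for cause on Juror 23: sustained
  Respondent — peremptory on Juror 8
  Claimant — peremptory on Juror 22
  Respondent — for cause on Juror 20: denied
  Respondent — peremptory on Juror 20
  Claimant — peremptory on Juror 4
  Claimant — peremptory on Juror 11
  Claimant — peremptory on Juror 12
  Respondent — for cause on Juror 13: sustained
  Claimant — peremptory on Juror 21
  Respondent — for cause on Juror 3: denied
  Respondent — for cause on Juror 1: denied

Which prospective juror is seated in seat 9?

Removed: #2, #4, #8, #11, #12, #13, #19, #20, #21, #22, #23. (#1, #3 stay — for-cause denied.)
Seating in order: seats 1–9 → #1, #3, #5, #6, #7, #9, #10, #14, #15; alternates → #16.
So seat 9 is #15.

15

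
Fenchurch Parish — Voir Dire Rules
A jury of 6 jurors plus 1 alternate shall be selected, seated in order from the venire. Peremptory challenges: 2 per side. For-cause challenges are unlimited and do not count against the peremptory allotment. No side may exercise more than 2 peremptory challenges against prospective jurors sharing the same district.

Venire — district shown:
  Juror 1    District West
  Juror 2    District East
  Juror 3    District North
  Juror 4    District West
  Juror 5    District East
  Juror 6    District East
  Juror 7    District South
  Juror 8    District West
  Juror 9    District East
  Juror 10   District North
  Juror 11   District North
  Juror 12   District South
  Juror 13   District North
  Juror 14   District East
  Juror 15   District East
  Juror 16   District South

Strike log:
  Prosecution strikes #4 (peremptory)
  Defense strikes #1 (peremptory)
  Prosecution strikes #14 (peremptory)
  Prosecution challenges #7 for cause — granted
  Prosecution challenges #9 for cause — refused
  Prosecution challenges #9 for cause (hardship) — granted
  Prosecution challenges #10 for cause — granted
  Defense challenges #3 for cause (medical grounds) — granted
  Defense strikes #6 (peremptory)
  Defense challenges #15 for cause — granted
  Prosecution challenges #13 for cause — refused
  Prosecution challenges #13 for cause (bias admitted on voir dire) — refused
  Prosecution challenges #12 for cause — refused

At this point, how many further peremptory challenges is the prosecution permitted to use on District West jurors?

0

Prosecution peremptories so far: #4, #14 — 2 of 2 used, 0 left overall.
Against District West: #4 — 1 used; per-district cap 2 leaves 1.
Binding limit: min(0, 1) = 0.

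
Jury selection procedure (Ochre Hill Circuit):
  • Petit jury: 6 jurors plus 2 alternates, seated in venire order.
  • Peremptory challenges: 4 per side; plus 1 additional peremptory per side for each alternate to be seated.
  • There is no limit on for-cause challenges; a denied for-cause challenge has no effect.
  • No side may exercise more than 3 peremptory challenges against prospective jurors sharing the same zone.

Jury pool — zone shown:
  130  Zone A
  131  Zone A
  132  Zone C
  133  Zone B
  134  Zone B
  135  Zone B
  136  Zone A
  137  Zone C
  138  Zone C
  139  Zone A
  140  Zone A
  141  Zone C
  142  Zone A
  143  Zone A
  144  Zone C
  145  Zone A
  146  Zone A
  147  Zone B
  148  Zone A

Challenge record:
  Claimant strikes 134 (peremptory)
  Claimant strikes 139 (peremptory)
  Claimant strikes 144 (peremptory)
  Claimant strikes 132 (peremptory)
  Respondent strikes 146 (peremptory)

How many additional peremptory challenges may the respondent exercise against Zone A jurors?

Respondent peremptories so far: #146 — 1 of 6 used, 5 left overall.
Against Zone A: #146 — 1 used; per-zone cap 3 leaves 2.
Binding limit: min(5, 2) = 2.

2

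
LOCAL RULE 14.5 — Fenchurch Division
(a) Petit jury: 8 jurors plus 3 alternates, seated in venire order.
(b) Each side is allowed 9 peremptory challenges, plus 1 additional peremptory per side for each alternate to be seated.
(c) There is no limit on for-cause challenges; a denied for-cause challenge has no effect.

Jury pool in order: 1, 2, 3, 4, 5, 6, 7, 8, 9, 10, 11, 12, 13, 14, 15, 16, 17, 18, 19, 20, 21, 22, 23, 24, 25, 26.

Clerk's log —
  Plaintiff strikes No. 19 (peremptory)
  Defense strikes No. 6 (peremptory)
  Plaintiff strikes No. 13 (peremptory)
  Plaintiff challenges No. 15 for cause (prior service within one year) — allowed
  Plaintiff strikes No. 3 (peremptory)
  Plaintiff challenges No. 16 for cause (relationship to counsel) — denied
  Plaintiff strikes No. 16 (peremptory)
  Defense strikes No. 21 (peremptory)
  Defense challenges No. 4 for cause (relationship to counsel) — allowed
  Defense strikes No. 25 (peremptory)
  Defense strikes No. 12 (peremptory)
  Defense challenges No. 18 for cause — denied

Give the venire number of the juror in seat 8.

Removed: #3, #4, #6, #12, #13, #15, #16, #19, #21, #25. (#18 stays — for-cause denied.)
Seating in order: seats 1–8 → #1, #2, #5, #7, #8, #9, #10, #11; alternates → #14, #17, #18.
So seat 8 is #11.

11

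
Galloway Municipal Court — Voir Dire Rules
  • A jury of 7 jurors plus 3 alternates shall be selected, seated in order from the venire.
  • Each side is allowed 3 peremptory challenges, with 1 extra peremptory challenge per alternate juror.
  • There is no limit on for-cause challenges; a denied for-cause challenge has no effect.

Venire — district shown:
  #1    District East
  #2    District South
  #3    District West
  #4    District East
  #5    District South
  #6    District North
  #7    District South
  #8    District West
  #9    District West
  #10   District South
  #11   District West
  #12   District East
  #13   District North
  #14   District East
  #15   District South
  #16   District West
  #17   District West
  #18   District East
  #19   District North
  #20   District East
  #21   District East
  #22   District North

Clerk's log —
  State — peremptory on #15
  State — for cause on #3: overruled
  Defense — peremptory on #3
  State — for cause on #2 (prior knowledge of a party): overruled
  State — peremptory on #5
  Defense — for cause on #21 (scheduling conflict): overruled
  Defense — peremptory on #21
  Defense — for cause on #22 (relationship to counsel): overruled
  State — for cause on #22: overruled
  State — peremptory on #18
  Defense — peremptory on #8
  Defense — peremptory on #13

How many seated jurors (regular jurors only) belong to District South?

Removed: #3, #5, #8, #13, #15, #18, #21.
Seated jurors 1–7: #1, #2, #4, #6, #7, #9, #10 (alternates #11, #12, #14 not counted).
Of those, in District South: #2, #7, #10 → 3.

3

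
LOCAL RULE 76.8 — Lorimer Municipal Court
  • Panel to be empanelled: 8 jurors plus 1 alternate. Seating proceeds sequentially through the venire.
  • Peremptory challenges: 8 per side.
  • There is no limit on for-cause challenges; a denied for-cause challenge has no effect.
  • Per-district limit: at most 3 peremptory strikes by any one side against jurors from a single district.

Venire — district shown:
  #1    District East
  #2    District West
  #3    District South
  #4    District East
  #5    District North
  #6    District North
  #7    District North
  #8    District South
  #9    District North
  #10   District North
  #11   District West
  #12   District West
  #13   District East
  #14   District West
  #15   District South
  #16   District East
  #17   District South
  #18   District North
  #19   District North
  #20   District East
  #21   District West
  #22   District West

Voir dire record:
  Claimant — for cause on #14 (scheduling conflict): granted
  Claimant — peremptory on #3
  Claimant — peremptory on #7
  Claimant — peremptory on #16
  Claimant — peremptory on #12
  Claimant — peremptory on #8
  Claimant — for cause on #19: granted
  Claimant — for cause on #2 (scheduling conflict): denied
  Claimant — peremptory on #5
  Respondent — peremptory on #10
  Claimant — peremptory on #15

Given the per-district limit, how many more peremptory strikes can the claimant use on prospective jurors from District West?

Claimant peremptories so far: #3, #7, #16, #12, #8, #5, #15 — 7 of 8 used, 1 left overall.
Against District West: #12 — 1 used; per-district cap 3 leaves 2.
Binding limit: min(1, 2) = 1.

1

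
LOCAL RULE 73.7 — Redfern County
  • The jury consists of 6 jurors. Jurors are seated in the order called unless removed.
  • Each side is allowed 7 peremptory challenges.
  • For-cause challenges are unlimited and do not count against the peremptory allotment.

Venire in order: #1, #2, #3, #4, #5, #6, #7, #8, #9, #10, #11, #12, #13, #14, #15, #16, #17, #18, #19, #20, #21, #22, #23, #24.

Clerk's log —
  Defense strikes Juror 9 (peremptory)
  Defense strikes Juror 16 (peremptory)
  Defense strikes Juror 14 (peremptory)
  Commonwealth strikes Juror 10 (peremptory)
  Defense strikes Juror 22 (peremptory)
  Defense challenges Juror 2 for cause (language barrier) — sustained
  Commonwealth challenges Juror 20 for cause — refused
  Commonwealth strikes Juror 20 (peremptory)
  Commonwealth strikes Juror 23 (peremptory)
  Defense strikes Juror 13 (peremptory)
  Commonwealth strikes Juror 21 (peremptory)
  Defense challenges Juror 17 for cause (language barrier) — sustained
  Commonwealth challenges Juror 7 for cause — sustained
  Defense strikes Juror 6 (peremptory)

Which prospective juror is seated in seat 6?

11

Removed: #2, #6, #7, #9, #10, #13, #14, #16, #17, #20, #21, #22, #23.
Seating in order: seats 1–6 → #1, #3, #4, #5, #8, #11.
So seat 6 is #11.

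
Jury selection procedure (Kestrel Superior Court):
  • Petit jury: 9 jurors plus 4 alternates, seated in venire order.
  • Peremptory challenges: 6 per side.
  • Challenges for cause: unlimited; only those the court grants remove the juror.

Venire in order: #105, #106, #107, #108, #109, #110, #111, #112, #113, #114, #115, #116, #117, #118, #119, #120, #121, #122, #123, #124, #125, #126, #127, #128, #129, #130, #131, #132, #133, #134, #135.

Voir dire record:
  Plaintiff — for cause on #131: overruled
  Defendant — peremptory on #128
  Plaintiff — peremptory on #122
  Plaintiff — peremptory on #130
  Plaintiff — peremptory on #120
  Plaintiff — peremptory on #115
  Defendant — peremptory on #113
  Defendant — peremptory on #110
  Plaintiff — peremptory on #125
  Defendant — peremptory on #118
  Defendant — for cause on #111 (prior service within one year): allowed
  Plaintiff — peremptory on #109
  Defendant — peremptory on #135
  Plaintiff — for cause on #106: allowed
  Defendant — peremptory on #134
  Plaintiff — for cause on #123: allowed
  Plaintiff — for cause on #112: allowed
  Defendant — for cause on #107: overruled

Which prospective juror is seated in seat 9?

124

Removed: #106, #109, #110, #111, #112, #113, #115, #118, #120, #122, #123, #125, #128, #130, #134, #135. (#107, #131 stay — for-cause denied.)
Seating in order: seats 1–9 → #105, #107, #108, #114, #116, #117, #119, #121, #124; alternates → #126, #127, #129, #131.
So seat 9 is #124.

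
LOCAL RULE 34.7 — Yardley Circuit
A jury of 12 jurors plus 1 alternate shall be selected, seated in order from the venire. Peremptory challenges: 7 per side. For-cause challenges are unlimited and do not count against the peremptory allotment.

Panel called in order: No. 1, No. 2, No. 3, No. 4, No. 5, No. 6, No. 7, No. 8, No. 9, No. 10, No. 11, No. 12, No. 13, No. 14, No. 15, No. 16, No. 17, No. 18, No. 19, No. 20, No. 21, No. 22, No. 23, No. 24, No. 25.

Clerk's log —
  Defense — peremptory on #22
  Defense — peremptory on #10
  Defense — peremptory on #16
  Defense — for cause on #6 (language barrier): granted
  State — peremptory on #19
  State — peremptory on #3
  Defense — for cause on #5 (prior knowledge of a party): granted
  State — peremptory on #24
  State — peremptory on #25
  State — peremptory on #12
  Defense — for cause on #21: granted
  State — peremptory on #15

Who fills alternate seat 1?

Removed: #3, #5, #6, #10, #12, #15, #16, #19, #21, #22, #24, #25.
Seating in order: seats 1–12 → #1, #2, #4, #7, #8, #9, #11, #13, #14, #17, #18, #20; alternates → #23.
So alternate 1 is #23.

23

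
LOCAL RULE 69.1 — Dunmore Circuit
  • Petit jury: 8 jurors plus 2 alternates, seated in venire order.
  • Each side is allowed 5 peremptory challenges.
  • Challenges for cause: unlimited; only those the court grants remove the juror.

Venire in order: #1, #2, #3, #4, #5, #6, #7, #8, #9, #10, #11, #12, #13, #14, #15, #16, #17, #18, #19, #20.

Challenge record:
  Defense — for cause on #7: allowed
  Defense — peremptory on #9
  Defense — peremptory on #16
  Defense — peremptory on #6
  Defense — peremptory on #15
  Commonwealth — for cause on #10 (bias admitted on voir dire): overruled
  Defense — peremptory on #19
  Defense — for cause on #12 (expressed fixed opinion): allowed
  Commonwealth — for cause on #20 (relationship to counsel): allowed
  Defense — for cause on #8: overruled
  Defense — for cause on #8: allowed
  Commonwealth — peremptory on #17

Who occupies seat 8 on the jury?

Removed: #6, #7, #8, #9, #12, #15, #16, #17, #19, #20. (#10 stays — for-cause denied.)
Seating in order: seats 1–8 → #1, #2, #3, #4, #5, #10, #11, #13; alternates → #14, #18.
So seat 8 is #13.

13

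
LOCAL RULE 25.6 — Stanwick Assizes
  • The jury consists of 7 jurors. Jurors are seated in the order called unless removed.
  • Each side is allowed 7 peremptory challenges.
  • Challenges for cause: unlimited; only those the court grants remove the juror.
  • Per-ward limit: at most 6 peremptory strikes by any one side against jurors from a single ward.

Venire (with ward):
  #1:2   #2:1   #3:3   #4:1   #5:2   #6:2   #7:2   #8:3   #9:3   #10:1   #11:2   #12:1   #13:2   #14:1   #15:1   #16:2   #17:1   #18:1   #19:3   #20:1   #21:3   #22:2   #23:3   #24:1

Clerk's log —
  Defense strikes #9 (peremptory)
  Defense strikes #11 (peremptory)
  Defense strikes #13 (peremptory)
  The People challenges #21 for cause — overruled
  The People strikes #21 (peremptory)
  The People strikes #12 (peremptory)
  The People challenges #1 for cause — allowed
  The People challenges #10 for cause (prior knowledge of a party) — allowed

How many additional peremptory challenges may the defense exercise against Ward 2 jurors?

4

Defense peremptories so far: #9, #11, #13 — 3 of 7 used, 4 left overall.
Against Ward 2: #11, #13 — 2 used; per-ward cap 6 leaves 4.
Binding limit: min(4, 4) = 4.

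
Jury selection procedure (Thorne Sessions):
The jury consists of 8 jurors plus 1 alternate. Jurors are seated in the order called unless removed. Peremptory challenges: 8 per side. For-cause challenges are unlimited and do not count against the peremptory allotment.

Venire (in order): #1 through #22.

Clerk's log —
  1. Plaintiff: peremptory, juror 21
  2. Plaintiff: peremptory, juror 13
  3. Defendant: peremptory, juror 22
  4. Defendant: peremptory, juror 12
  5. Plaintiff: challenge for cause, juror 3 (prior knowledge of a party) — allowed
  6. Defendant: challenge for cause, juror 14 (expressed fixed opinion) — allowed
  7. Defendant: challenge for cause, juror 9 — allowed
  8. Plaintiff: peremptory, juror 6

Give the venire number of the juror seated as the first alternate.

15

Removed: #3, #6, #9, #12, #13, #14, #21, #22.
Seating in order: seats 1–8 → #1, #2, #4, #5, #7, #8, #10, #11; alternates → #15.
So alternate 1 is #15.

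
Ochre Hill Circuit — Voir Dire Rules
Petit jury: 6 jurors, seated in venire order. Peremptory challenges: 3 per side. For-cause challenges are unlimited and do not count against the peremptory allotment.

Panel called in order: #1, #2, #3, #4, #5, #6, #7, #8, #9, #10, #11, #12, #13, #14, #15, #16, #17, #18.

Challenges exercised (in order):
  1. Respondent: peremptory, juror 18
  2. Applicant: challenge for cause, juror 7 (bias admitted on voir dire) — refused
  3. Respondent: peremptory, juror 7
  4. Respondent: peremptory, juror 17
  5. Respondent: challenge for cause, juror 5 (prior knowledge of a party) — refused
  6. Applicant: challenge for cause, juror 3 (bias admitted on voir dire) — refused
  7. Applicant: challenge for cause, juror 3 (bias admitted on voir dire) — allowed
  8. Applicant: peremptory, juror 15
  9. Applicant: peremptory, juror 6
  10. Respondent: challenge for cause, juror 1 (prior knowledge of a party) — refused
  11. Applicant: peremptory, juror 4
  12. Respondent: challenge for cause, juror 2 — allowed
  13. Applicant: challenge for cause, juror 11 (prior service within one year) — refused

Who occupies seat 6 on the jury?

11

Removed: #2, #3, #4, #6, #7, #15, #17, #18. (#1, #5, #11 stay — for-cause denied.)
Seating in order: seats 1–6 → #1, #5, #8, #9, #10, #11.
So seat 6 is #11.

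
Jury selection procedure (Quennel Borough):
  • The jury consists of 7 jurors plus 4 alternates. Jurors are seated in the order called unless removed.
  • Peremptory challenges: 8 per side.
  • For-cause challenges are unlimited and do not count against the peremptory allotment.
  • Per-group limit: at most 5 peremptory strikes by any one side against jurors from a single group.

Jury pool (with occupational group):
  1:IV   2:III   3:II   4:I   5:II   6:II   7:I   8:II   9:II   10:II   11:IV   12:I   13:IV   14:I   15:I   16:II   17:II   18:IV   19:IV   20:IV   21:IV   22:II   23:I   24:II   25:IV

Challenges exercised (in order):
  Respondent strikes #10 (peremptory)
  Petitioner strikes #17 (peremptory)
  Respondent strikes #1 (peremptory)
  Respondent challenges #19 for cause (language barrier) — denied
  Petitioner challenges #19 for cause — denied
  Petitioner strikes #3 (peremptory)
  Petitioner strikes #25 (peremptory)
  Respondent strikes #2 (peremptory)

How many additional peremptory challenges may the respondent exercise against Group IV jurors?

4

Respondent peremptories so far: #10, #1, #2 — 3 of 8 used, 5 left overall.
Against Group IV: #1 — 1 used; per-group cap 5 leaves 4.
Binding limit: min(5, 4) = 4.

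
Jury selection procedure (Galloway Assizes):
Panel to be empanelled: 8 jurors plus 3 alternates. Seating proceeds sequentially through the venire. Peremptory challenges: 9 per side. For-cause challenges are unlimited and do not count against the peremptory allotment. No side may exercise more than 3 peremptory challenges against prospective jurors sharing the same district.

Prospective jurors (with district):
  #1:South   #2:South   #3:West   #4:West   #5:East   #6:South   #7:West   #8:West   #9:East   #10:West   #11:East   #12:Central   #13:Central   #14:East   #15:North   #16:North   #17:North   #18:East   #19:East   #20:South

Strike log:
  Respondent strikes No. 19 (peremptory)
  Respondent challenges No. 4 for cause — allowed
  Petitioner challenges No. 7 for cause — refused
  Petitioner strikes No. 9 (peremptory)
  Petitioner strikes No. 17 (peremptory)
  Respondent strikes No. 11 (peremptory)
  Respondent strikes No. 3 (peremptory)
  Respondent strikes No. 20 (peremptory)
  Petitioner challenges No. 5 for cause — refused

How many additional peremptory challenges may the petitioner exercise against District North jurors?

Petitioner peremptories so far: #9, #17 — 2 of 9 used, 7 left overall.
Against District North: #17 — 1 used; per-district cap 3 leaves 2.
Binding limit: min(7, 2) = 2.

2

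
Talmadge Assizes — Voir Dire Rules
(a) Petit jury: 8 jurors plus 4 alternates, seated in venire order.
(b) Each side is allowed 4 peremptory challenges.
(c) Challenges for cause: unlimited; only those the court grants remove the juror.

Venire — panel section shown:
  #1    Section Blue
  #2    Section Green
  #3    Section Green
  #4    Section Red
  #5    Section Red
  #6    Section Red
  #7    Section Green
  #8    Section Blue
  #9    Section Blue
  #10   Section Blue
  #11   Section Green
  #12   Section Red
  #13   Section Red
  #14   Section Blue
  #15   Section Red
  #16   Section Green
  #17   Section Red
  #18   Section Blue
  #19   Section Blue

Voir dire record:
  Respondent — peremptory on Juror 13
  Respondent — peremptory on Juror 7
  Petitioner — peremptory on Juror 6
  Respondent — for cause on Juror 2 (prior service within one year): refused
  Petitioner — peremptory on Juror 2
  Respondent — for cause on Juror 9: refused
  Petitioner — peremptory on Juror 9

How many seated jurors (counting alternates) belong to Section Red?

Removed: #2, #6, #7, #9, #13.
Seated (12 incl. alternates): #1, #3, #4, #5, #8, #10, #11, #12, #14, #15, #16, #17.
Of those, in Section Red: #4, #5, #12, #15, #17 → 5.

5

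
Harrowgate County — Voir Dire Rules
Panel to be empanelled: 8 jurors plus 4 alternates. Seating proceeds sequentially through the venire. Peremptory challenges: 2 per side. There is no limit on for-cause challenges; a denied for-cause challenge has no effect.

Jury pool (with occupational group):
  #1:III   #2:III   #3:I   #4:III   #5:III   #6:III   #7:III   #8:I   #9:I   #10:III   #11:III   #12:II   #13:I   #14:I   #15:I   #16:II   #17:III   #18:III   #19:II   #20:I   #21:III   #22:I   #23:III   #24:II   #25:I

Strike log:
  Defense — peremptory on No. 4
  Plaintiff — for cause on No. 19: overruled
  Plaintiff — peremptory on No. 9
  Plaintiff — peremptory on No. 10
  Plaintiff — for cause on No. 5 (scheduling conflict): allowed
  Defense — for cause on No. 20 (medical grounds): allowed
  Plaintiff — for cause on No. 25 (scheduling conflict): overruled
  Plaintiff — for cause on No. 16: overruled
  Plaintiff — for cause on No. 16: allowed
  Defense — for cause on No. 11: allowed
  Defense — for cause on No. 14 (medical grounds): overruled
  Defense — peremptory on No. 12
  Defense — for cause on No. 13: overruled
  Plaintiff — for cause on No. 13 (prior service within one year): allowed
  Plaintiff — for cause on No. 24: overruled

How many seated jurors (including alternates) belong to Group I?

Removed: #4, #5, #9, #10, #11, #12, #13, #16, #20.
Seated (12 incl. alternates): #1, #2, #3, #6, #7, #8, #14, #15, #17, #18, #19, #21.
Of those, in Group I: #3, #8, #14, #15 → 4.

4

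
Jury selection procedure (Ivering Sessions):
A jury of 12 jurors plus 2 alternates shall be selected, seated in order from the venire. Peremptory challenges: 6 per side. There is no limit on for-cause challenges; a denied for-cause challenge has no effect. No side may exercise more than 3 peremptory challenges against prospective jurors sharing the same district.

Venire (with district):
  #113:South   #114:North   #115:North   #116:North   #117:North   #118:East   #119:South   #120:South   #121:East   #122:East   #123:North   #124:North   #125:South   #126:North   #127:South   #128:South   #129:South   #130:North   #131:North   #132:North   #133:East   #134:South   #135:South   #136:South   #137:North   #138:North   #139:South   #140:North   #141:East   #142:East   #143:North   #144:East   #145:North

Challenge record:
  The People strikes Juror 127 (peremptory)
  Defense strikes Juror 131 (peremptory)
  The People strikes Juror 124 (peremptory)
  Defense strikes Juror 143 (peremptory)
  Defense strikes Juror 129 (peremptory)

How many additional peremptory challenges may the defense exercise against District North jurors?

1

Defense peremptories so far: #131, #143, #129 — 3 of 6 used, 3 left overall.
Against District North: #131, #143 — 2 used; per-district cap 3 leaves 1.
Binding limit: min(3, 1) = 1.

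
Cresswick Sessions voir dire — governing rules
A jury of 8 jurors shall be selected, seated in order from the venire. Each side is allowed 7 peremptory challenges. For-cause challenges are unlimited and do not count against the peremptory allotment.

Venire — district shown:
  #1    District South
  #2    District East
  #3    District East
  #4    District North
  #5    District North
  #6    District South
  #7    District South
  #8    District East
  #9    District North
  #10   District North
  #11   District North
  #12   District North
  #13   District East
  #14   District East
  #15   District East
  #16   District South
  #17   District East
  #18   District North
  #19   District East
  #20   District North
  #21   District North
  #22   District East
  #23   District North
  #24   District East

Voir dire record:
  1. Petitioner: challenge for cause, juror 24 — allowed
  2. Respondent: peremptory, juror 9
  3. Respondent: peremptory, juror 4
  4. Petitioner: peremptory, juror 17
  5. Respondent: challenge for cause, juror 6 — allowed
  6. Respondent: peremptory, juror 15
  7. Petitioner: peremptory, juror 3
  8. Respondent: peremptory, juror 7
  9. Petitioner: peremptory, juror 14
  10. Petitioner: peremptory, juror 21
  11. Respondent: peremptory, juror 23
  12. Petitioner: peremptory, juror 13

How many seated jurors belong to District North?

4

Removed: #3, #4, #6, #7, #9, #13, #14, #15, #17, #21, #23, #24.
Seated jurors 1–8: #1, #2, #5, #8, #10, #11, #12, #16.
Of those, in District North: #5, #10, #11, #12 → 4.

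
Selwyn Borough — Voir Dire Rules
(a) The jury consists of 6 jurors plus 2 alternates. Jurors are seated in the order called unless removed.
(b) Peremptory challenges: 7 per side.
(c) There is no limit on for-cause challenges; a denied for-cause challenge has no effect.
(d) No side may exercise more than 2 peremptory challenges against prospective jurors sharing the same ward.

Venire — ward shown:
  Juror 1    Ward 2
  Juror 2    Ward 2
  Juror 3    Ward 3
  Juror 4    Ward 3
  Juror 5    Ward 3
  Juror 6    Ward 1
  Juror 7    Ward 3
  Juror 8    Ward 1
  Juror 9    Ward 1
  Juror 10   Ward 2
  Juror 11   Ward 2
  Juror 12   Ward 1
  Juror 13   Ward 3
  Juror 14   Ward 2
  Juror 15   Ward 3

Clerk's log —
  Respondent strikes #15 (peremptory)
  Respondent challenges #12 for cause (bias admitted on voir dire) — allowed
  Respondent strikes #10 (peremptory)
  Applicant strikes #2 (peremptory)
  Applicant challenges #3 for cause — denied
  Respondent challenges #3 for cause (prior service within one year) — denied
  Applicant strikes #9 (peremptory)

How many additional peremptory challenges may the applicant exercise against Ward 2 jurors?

Applicant peremptories so far: #2, #9 — 2 of 7 used, 5 left overall.
Against Ward 2: #2 — 1 used; per-ward cap 2 leaves 1.
Binding limit: min(5, 1) = 1.

1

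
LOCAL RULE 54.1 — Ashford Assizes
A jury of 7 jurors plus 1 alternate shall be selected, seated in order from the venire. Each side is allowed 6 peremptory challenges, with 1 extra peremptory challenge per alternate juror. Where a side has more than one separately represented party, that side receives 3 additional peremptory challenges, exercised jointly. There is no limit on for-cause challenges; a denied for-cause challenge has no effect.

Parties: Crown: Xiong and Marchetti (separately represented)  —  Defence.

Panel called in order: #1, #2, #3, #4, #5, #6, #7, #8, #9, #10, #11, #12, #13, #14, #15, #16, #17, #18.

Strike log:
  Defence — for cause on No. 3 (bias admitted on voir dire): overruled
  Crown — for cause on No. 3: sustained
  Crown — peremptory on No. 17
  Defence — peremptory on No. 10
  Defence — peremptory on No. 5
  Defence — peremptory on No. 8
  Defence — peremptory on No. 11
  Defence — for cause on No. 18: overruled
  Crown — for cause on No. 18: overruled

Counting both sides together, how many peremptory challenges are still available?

12

Crown allotment: 6 base + 1 × 1 alternate + 3 multi-party = 10. Defence allotment: 6 base + 1 × 1 alternate = 7.
Crown peremptories used: #17 — 1 (for-cause on #3, #18 don't count).
Defence peremptories used: #10, #5, #8, #11 — 4 (for-cause on #3, #18 don't count).
Remaining: (10 − 1) + (7 − 4) = 12.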